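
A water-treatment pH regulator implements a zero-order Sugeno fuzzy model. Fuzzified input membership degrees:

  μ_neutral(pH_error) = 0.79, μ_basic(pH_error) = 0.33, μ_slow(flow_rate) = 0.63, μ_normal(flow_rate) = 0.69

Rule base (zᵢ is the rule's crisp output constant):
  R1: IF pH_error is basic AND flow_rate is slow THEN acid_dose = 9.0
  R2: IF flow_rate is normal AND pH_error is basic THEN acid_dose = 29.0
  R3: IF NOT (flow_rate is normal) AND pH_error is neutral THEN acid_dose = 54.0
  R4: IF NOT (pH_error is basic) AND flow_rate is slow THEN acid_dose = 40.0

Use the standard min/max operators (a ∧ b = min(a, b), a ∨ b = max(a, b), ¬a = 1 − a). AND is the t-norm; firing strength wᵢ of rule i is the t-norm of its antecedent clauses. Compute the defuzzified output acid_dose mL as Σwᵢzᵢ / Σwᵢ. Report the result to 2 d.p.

34.05

R1 (z=9.0): basic=0.33, slow=0.63; AND[min(a, b)] → w = 0.33
R2 (z=29.0): normal=0.69, basic=0.33; AND[min(a, b)] → w = 0.33
R3 (z=54.0): ¬normal=1−0.69=0.31, neutral=0.79; AND[min(a, b)] → w = 0.31
R4 (z=40.0): ¬basic=1−0.33=0.67, slow=0.63; AND[min(a, b)] → w = 0.63
Weighted average = (0.33·9.0 + 0.33·29.0 + 0.31·54.0 + 0.63·40.0) / (0.33 + 0.33 + 0.31 + 0.63)
  = 54.4800 / 1.6000 = 34.05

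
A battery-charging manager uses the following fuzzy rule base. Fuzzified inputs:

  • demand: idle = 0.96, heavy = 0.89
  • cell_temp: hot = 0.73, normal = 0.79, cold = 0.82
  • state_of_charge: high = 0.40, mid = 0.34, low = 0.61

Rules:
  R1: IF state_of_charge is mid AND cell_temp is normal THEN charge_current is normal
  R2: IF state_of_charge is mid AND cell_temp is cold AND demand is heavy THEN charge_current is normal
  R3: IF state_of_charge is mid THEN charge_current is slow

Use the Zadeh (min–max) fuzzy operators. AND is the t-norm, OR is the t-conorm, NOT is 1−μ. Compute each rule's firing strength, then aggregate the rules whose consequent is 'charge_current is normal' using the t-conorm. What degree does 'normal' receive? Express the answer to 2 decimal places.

0.34

R1: mid=0.34, normal=0.79; AND[min(a, b)] → w = 0.34
R2: mid=0.34, cold=0.82, heavy=0.89; AND[min(a, b)] → w = 0.34
R3: mid=0.34 → w = 0.34
Rules with consequent 'normal': {R1, R2} → strengths 0.34, 0.34
Aggregate via t-conorm [max(a, b)]: 0.34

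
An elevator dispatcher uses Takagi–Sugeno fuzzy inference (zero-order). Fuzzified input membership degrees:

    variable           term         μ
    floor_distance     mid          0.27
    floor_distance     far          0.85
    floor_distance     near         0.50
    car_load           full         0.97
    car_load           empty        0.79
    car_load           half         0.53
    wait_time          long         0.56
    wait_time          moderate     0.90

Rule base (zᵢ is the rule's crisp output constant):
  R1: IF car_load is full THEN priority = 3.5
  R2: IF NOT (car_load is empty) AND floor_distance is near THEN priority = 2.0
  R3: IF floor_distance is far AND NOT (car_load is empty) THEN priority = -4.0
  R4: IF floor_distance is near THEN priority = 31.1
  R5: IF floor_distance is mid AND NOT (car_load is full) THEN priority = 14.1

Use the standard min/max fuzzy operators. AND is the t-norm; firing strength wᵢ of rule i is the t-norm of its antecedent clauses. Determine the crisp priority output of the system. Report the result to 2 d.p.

R1 (z=3.5): full=0.97 → w = 0.97
R2 (z=2.0): ¬empty=1−0.79=0.21, near=0.50; AND[min(a, b)] → w = 0.21
R3 (z=-4.0): far=0.85, ¬empty=1−0.79=0.21; AND[min(a, b)] → w = 0.21
R4 (z=31.1): near=0.50 → w = 0.50
R5 (z=14.1): mid=0.27, ¬full=1−0.97=0.03; AND[min(a, b)] → w = 0.03
Weighted average = (0.97·3.5 + 0.21·2.0 + 0.21·-4.0 + 0.50·31.1 + 0.03·14.1) / (0.97 + 0.21 + 0.21 + 0.50 + 0.03)
  = 18.9480 / 1.9200 = 9.87

9.87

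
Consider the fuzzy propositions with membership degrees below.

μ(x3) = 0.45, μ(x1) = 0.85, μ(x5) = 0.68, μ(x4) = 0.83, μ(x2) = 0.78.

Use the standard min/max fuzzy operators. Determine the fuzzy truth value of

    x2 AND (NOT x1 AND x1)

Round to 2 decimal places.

0.15

NOT x1 = 1 − 0.85 = 0.15
NOT x1 AND x1 = min(a, b) on (0.15, 0.85) = 0.15
x2 AND (NOT x1 AND x1) = min(a, b) on (0.78, 0.15) = 0.15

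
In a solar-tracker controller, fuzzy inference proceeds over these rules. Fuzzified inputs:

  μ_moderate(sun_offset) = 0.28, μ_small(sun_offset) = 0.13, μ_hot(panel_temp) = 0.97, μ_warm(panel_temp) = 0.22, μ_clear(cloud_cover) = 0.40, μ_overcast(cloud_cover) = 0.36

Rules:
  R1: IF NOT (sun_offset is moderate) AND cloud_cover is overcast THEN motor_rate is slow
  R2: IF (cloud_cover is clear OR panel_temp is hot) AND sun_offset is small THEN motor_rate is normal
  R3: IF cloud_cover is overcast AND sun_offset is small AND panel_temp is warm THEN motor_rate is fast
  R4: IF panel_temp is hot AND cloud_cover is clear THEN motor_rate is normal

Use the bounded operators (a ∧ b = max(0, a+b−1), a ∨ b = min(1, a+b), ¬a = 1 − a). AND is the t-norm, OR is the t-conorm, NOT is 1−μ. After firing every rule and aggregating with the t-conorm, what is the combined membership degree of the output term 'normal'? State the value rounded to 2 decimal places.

R1: ¬moderate=1−0.28=0.72, overcast=0.36; AND[max(0, a+b−1)] → w = 0.08
R2: (clear=0.40 OR hot=0.97) = 1.00; AND[max(0, a+b−1)] with small=0.13 → w = 0.13
R3: overcast=0.36, small=0.13, warm=0.22; AND[max(0, a+b−1)] → w = 0.00
R4: hot=0.97, clear=0.40; AND[max(0, a+b−1)] → w = 0.37
Rules with consequent 'normal': {R2, R4} → strengths 0.13, 0.37
Aggregate via t-conorm [min(1, a+b)]: 0.50

0.50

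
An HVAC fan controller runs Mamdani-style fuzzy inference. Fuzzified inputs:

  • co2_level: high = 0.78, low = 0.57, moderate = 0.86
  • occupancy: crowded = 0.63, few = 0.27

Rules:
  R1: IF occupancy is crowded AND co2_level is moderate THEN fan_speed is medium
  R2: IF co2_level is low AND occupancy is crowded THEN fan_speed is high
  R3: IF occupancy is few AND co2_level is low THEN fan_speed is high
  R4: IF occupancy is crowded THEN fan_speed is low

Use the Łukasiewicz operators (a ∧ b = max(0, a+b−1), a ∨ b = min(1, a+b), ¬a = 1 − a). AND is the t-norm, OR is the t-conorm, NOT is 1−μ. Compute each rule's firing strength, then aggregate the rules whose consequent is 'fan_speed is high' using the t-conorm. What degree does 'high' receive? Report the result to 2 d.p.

R1: crowded=0.63, moderate=0.86; AND[max(0, a+b−1)] → w = 0.49
R2: low=0.57, crowded=0.63; AND[max(0, a+b−1)] → w = 0.20
R3: few=0.27, low=0.57; AND[max(0, a+b−1)] → w = 0.00
R4: crowded=0.63 → w = 0.63
Rules with consequent 'high': {R2, R3} → strengths 0.20, 0.00
Aggregate via t-conorm [min(1, a+b)]: 0.20

0.20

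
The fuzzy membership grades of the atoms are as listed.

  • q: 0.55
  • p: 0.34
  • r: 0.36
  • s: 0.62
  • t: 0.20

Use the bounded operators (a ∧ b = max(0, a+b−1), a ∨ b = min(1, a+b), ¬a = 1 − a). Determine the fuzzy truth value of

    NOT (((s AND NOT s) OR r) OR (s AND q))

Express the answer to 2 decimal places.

NOT s = 1 − 0.62 = 0.38
s AND NOT s = max(0, a+b−1) on (0.62, 0.38) = 0.00
(s AND NOT s) OR r = min(1, a+b) on (0.00, 0.36) = 0.36
s AND q = max(0, a+b−1) on (0.62, 0.55) = 0.17
((s AND NOT s) OR r) OR (s AND q) = min(1, a+b) on (0.36, 0.17) = 0.53
NOT (((s AND NOT s) OR r) OR (s AND q)) = 1 − 0.53 = 0.47

0.47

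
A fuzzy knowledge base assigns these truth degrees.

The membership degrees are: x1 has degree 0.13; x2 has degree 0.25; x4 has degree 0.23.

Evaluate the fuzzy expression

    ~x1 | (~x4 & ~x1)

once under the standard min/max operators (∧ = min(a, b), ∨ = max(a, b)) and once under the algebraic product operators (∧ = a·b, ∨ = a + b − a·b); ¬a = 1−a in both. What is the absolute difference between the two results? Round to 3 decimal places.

0.087

Under standard min/max:
  ~x1 = 1 − 0.13 = 0.87
  ~x4 = 1 − 0.23 = 0.77
  ~x1 = 1 − 0.13 = 0.87
  ~x4 & ~x1 = min(a, b) on (0.77, 0.87) = 0.77
  ~x1 | (~x4 & ~x1) = max(a, b) on (0.87, 0.77) = 0.87
  → value = 0.8700
Under algebraic product:
  ~x1 = 1 − 0.1300 = 0.8700
  ~x4 = 1 − 0.2300 = 0.7700
  ~x1 = 1 − 0.1300 = 0.8700
  ~x4 & ~x1 = a·b on (0.7700, 0.8700) = 0.6699
  ~x1 | (~x4 & ~x1) = a + b − a·b on (0.8700, 0.6699) = 0.9571
  → value = 0.9571
|0.8700 − 0.9571| = 0.087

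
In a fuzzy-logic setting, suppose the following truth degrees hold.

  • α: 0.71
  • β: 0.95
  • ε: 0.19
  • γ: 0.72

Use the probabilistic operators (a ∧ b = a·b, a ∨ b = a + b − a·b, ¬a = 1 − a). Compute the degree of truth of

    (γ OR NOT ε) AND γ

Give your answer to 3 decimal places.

0.682

NOT ε = 1 − 0.1900 = 0.8100
γ OR NOT ε = a + b − a·b on (0.7200, 0.8100) = 0.9468
(γ OR NOT ε) AND γ = a·b on (0.9468, 0.7200) = 0.6817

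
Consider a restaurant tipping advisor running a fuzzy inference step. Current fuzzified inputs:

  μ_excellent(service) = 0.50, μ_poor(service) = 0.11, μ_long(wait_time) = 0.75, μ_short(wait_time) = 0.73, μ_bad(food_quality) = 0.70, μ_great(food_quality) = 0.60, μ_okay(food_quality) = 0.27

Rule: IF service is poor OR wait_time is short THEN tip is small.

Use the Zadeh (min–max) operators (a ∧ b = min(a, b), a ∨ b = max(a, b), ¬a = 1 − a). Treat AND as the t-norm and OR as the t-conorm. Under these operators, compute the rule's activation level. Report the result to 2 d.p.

firing strength: poor=0.11, short=0.73; OR[max(a, b)] → w = 0.73

0.73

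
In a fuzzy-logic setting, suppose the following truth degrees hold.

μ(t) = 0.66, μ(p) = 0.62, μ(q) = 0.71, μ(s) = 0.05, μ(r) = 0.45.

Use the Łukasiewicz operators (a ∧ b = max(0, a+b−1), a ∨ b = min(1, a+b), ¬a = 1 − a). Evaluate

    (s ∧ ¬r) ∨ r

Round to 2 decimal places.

¬r = 1 − 0.45 = 0.55
s ∧ ¬r = max(0, a+b−1) on (0.05, 0.55) = 0.00
(s ∧ ¬r) ∨ r = min(1, a+b) on (0.00, 0.45) = 0.45

0.45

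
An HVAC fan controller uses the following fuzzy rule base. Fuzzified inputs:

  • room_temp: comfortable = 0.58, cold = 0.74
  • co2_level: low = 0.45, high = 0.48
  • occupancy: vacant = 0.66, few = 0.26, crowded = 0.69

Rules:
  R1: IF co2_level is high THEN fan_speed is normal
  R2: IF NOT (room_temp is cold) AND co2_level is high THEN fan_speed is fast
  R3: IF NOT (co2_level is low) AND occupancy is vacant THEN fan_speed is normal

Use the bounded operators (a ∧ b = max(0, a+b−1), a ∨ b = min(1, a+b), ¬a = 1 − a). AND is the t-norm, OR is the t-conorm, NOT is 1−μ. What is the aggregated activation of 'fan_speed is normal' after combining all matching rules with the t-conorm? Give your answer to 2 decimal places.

R1: high=0.48 → w = 0.48
R2: ¬cold=1−0.74=0.26, high=0.48; AND[max(0, a+b−1)] → w = 0.00
R3: ¬low=1−0.45=0.55, vacant=0.66; AND[max(0, a+b−1)] → w = 0.21
Rules with consequent 'normal': {R1, R3} → strengths 0.48, 0.21
Aggregate via t-conorm [min(1, a+b)]: 0.69

0.69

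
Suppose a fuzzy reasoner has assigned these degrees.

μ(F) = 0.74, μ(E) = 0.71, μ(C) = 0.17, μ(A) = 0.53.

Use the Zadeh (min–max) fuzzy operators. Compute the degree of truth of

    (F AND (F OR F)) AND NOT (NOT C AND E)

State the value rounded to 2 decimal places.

F OR F = max(a, b) on (0.74, 0.74) = 0.74
F AND (F OR F) = min(a, b) on (0.74, 0.74) = 0.74
NOT C = 1 − 0.17 = 0.83
NOT C AND E = min(a, b) on (0.83, 0.71) = 0.71
NOT (NOT C AND E) = 1 − 0.71 = 0.29
(F AND (F OR F)) AND NOT (NOT C AND E) = min(a, b) on (0.74, 0.29) = 0.29

0.29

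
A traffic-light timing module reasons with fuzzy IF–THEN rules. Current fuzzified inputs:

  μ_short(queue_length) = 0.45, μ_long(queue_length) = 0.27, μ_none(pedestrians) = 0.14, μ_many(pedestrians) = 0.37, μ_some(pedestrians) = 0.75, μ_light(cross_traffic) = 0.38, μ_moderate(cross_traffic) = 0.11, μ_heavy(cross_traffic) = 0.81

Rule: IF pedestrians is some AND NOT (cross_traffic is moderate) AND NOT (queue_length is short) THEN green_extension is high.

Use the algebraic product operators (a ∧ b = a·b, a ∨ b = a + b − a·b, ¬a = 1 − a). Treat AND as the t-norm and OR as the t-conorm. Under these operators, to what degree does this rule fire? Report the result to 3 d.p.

firing strength: some=0.75, ¬moderate=1−0.11=0.89, ¬short=1−0.45=0.55; AND[a·b] → w = 0.3671

0.367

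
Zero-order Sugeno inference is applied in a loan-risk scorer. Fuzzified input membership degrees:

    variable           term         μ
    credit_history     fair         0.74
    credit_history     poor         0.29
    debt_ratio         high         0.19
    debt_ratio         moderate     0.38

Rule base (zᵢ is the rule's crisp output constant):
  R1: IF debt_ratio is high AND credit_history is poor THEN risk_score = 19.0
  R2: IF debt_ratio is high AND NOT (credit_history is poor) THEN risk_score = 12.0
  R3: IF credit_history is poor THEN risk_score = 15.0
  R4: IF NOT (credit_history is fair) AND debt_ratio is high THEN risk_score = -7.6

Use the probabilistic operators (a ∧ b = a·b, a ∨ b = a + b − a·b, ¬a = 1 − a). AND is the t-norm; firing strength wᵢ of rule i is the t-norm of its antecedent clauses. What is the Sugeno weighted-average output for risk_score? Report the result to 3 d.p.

R1 (z=19.0): high=0.19, poor=0.29; AND[a·b] → w = 0.0551
R2 (z=12.0): high=0.19, ¬poor=1−0.29=0.71; AND[a·b] → w = 0.1349
R3 (z=15.0): poor=0.29 → w = 0.2900
R4 (z=-7.6): ¬fair=1−0.74=0.26, high=0.19; AND[a·b] → w = 0.0494
Weighted average = (0.0551·19.0 + 0.1349·12.0 + 0.2900·15.0 + 0.0494·-7.6) / (0.0551 + 0.1349 + 0.2900 + 0.0494)
  = 6.6403 / 0.5294 = 12.543

12.543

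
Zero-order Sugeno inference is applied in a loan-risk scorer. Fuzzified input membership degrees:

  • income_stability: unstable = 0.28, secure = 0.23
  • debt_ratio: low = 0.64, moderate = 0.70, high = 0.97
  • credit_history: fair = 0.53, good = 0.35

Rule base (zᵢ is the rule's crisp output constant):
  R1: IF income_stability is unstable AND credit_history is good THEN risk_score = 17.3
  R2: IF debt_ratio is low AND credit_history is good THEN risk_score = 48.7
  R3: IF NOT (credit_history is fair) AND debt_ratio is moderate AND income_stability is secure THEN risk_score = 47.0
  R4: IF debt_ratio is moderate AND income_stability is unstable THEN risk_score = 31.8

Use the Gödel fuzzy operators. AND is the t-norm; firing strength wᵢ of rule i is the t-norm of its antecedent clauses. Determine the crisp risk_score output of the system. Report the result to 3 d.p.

36.494

R1 (z=17.3): unstable=0.28, good=0.35; AND[min(a, b)] → w = 0.28
R2 (z=48.7): low=0.64, good=0.35; AND[min(a, b)] → w = 0.35
R3 (z=47.0): ¬fair=1−0.53=0.47, moderate=0.70, secure=0.23; AND[min(a, b)] → w = 0.23
R4 (z=31.8): moderate=0.70, unstable=0.28; AND[min(a, b)] → w = 0.28
Weighted average = (0.28·17.3 + 0.35·48.7 + 0.23·47.0 + 0.28·31.8) / (0.28 + 0.35 + 0.23 + 0.28)
  = 41.6030 / 1.1400 = 36.494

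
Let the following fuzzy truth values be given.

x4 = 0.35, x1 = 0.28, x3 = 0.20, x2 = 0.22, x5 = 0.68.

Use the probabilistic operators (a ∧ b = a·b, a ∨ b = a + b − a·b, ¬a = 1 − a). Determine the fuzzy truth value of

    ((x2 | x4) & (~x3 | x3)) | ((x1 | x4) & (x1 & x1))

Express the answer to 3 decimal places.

x2 | x4 = a + b − a·b on (0.2200, 0.3500) = 0.4930
~x3 = 1 − 0.2000 = 0.8000
~x3 | x3 = a + b − a·b on (0.8000, 0.2000) = 0.8400
(x2 | x4) & (~x3 | x3) = a·b on (0.4930, 0.8400) = 0.4141
x1 | x4 = a + b − a·b on (0.2800, 0.3500) = 0.5320
x1 & x1 = a·b on (0.2800, 0.2800) = 0.0784
(x1 | x4) & (x1 & x1) = a·b on (0.5320, 0.0784) = 0.0417
((x2 | x4) & (~x3 | x3)) | ((x1 | x4) & (x1 & x1)) = a + b − a·b on (0.4141, 0.0417) = 0.4386

0.439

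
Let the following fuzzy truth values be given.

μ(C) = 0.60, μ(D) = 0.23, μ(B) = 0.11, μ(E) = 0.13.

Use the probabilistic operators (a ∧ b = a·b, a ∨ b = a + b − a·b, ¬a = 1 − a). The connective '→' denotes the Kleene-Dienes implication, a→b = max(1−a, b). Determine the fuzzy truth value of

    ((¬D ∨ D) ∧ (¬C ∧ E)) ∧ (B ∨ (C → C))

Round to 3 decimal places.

¬D = 1 − 0.2300 = 0.7700
¬D ∨ D = a + b − a·b on (0.7700, 0.2300) = 0.8229
¬C = 1 − 0.6000 = 0.4000
¬C ∧ E = a·b on (0.4000, 0.1300) = 0.0520
(¬D ∨ D) ∧ (¬C ∧ E) = a·b on (0.8229, 0.0520) = 0.0428
C → C  [Kleene-Dienes: max(1−a, b)] with a=0.6000, b=0.6000 → 0.6000
B ∨ (C → C) = a + b − a·b on (0.1100, 0.6000) = 0.6440
((¬D ∨ D) ∧ (¬C ∧ E)) ∧ (B ∨ (C → C)) = a·b on (0.0428, 0.6440) = 0.0276

0.028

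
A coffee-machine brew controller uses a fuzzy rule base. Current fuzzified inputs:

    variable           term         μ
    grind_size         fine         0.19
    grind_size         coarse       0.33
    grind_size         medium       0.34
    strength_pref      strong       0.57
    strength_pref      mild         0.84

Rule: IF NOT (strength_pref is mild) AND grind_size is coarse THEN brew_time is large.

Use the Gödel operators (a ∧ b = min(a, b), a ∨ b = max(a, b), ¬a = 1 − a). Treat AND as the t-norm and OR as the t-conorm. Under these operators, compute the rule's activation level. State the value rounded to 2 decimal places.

0.16

firing strength: ¬mild=1−0.84=0.16, coarse=0.33; AND[min(a, b)] → w = 0.16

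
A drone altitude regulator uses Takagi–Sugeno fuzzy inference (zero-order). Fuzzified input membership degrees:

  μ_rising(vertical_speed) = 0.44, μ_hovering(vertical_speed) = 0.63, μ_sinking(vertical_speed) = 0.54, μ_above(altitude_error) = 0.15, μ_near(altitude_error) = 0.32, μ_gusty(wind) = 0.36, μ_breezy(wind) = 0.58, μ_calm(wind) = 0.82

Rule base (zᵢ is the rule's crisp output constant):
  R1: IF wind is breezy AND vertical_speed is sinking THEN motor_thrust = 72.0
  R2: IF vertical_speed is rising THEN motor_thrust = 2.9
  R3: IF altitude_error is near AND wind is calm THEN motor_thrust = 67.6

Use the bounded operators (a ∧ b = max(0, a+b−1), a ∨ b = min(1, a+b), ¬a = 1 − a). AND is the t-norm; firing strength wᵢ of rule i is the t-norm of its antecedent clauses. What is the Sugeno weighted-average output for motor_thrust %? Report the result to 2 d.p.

R1 (z=72.0): breezy=0.58, sinking=0.54; AND[max(0, a+b−1)] → w = 0.12
R2 (z=2.9): rising=0.44 → w = 0.44
R3 (z=67.6): near=0.32, calm=0.82; AND[max(0, a+b−1)] → w = 0.14
Weighted average = (0.12·72.0 + 0.44·2.9 + 0.14·67.6) / (0.12 + 0.44 + 0.14)
  = 19.3800 / 0.7000 = 27.69

27.69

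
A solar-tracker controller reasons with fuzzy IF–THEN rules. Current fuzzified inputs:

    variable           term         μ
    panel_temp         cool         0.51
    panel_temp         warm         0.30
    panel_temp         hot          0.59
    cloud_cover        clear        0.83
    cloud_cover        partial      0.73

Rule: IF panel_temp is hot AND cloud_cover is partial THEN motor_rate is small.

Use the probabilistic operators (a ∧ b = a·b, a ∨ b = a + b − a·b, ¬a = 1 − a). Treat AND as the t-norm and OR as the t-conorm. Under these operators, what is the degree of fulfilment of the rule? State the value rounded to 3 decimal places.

0.431

firing strength: hot=0.59, partial=0.73; AND[a·b] → w = 0.4307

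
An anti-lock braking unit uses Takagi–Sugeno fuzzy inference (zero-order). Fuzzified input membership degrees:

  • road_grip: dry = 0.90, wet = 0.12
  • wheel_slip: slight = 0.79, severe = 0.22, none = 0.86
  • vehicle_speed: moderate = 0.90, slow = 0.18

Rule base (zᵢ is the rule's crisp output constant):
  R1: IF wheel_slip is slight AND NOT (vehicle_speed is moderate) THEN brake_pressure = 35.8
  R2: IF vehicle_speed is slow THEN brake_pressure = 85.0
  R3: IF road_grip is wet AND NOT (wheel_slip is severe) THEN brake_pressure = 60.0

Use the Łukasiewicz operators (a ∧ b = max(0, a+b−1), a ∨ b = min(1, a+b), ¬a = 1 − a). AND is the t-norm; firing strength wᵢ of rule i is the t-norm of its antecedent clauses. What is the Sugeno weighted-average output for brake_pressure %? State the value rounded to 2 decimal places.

85.00

R1 (z=35.8): slight=0.79, ¬moderate=1−0.90=0.10; AND[max(0, a+b−1)] → w = 0.00
R2 (z=85.0): slow=0.18 → w = 0.18
R3 (z=60.0): wet=0.12, ¬severe=1−0.22=0.78; AND[max(0, a+b−1)] → w = 0.00
Weighted average = (0.00·35.8 + 0.18·85.0 + 0.00·60.0) / (0.00 + 0.18 + 0.00)
  = 15.3000 / 0.1800 = 85.00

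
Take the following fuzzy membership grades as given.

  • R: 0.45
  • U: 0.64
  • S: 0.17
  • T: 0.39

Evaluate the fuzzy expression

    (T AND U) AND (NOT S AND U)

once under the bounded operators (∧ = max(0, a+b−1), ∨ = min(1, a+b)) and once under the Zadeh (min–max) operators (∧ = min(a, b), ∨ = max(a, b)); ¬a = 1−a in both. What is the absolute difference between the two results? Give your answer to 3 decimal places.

0.390

Under bounded:
  T AND U = max(0, a+b−1) on (0.39, 0.64) = 0.03
  NOT S = 1 − 0.17 = 0.83
  NOT S AND U = max(0, a+b−1) on (0.83, 0.64) = 0.47
  (T AND U) AND (NOT S AND U) = max(0, a+b−1) on (0.03, 0.47) = 0.00
  → value = 0.0000
Under Zadeh (min–max):
  T AND U = min(a, b) on (0.39, 0.64) = 0.39
  NOT S = 1 − 0.17 = 0.83
  NOT S AND U = min(a, b) on (0.83, 0.64) = 0.64
  (T AND U) AND (NOT S AND U) = min(a, b) on (0.39, 0.64) = 0.39
  → value = 0.3900
|0.0000 − 0.3900| = 0.390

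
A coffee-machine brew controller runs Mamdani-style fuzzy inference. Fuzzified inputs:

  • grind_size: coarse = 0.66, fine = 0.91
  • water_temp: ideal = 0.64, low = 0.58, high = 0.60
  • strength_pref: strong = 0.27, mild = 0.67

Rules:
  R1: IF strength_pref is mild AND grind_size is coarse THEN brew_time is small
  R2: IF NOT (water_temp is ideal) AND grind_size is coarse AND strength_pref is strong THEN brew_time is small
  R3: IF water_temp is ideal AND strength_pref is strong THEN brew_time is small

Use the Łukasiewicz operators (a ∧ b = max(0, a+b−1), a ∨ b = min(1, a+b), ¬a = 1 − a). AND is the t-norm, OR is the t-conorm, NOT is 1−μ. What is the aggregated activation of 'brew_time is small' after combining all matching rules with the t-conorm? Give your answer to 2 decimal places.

R1: mild=0.67, coarse=0.66; AND[max(0, a+b−1)] → w = 0.33
R2: ¬ideal=1−0.64=0.36, coarse=0.66, strong=0.27; AND[max(0, a+b−1)] → w = 0.00
R3: ideal=0.64, strong=0.27; AND[max(0, a+b−1)] → w = 0.00
Rules with consequent 'small': {R1, R2, R3} → strengths 0.33, 0.00, 0.00
Aggregate via t-conorm [min(1, a+b)]: 0.33

0.33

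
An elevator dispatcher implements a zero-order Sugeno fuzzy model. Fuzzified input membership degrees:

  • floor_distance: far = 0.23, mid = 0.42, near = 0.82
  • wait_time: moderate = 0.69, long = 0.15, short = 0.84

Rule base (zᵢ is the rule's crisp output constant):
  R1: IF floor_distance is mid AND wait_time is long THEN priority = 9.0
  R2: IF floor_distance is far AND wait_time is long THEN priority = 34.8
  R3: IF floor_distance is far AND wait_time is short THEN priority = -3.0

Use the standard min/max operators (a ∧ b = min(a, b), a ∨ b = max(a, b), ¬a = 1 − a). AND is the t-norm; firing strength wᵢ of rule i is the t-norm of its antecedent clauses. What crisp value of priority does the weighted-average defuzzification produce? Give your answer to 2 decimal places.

11.09

R1 (z=9.0): mid=0.42, long=0.15; AND[min(a, b)] → w = 0.15
R2 (z=34.8): far=0.23, long=0.15; AND[min(a, b)] → w = 0.15
R3 (z=-3.0): far=0.23, short=0.84; AND[min(a, b)] → w = 0.23
Weighted average = (0.15·9.0 + 0.15·34.8 + 0.23·-3.0) / (0.15 + 0.15 + 0.23)
  = 5.8800 / 0.5300 = 11.09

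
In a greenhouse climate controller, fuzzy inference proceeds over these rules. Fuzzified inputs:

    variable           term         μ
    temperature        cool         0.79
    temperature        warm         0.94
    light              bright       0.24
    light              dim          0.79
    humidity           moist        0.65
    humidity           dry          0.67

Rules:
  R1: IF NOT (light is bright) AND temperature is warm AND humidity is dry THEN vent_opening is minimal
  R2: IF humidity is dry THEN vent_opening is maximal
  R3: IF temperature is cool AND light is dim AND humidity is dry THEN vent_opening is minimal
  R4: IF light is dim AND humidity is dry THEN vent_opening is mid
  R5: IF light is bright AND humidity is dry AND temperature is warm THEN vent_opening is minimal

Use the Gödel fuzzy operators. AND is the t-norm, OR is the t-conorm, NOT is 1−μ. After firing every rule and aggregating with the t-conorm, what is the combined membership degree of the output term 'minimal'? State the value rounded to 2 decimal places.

0.67

R1: ¬bright=1−0.24=0.76, warm=0.94, dry=0.67; AND[min(a, b)] → w = 0.67
R2: dry=0.67 → w = 0.67
R3: cool=0.79, dim=0.79, dry=0.67; AND[min(a, b)] → w = 0.67
R4: dim=0.79, dry=0.67; AND[min(a, b)] → w = 0.67
R5: bright=0.24, dry=0.67, warm=0.94; AND[min(a, b)] → w = 0.24
Rules with consequent 'minimal': {R1, R3, R5} → strengths 0.67, 0.67, 0.24
Aggregate via t-conorm [max(a, b)]: 0.67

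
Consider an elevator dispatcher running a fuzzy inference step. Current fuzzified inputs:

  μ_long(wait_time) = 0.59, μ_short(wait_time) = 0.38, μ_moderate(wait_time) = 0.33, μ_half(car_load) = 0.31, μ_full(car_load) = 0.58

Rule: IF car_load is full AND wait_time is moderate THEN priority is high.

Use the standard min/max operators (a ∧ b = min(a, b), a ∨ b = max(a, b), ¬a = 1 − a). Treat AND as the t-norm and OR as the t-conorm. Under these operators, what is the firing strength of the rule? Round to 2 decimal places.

firing strength: full=0.58, moderate=0.33; AND[min(a, b)] → w = 0.33

0.33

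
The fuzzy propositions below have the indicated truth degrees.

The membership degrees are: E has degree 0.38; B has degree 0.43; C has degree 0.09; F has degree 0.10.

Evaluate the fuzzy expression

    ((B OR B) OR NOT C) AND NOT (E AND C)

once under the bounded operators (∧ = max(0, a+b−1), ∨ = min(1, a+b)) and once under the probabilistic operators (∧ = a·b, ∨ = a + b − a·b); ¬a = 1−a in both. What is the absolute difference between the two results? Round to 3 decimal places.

0.062

Under bounded:
  B OR B = min(1, a+b) on (0.43, 0.43) = 0.86
  NOT C = 1 − 0.09 = 0.91
  (B OR B) OR NOT C = min(1, a+b) on (0.86, 0.91) = 1.00
  E AND C = max(0, a+b−1) on (0.38, 0.09) = 0.00
  NOT (E AND C) = 1 − 0.00 = 1.00
  ((B OR B) OR NOT C) AND NOT (E AND C) = max(0, a+b−1) on (1.00, 1.00) = 1.00
  → value = 1.0000
Under probabilistic:
  B OR B = a + b − a·b on (0.4300, 0.4300) = 0.6751
  NOT C = 1 − 0.0900 = 0.9100
  (B OR B) OR NOT C = a + b − a·b on (0.6751, 0.9100) = 0.9708
  E AND C = a·b on (0.3800, 0.0900) = 0.0342
  NOT (E AND C) = 1 − 0.0342 = 0.9658
  ((B OR B) OR NOT C) AND NOT (E AND C) = a·b on (0.9708, 0.9658) = 0.9376
  → value = 0.9376
|1.0000 − 0.9376| = 0.062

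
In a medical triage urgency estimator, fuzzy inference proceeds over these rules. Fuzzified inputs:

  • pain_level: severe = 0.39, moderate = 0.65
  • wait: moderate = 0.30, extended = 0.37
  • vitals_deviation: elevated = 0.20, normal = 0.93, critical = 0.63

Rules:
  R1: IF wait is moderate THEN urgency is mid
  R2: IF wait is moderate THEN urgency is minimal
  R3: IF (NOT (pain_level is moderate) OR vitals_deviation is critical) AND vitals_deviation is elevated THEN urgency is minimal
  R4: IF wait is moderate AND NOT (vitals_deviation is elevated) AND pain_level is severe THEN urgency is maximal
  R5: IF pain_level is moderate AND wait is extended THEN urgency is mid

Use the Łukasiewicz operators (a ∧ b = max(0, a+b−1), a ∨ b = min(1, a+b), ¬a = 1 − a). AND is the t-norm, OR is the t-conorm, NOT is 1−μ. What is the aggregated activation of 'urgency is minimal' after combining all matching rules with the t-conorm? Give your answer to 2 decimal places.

0.48

R1: moderate=0.30 → w = 0.30
R2: moderate=0.30 → w = 0.30
R3: (¬moderate=1−0.65=0.35 OR critical=0.63) = 0.98; AND[max(0, a+b−1)] with elevated=0.20 → w = 0.18
R4: moderate=0.30, ¬elevated=1−0.20=0.80, severe=0.39; AND[max(0, a+b−1)] → w = 0.00
R5: moderate=0.65, extended=0.37; AND[max(0, a+b−1)] → w = 0.02
Rules with consequent 'minimal': {R2, R3} → strengths 0.30, 0.18
Aggregate via t-conorm [min(1, a+b)]: 0.48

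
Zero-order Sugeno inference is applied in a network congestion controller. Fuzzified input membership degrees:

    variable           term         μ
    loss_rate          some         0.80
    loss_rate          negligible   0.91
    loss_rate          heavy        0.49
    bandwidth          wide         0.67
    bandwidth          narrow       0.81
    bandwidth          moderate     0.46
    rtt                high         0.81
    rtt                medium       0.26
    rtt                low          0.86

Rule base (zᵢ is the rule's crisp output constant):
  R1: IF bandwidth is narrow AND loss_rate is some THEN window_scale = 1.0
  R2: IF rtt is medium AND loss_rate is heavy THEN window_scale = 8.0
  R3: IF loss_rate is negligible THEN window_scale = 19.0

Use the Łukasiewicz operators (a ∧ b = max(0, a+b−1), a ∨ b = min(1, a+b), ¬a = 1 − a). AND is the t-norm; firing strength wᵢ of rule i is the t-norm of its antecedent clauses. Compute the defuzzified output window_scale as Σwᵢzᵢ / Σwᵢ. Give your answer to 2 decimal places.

R1 (z=1.0): narrow=0.81, some=0.80; AND[max(0, a+b−1)] → w = 0.61
R2 (z=8.0): medium=0.26, heavy=0.49; AND[max(0, a+b−1)] → w = 0.00
R3 (z=19.0): negligible=0.91 → w = 0.91
Weighted average = (0.61·1.0 + 0.00·8.0 + 0.91·19.0) / (0.61 + 0.00 + 0.91)
  = 17.9000 / 1.5200 = 11.78

11.78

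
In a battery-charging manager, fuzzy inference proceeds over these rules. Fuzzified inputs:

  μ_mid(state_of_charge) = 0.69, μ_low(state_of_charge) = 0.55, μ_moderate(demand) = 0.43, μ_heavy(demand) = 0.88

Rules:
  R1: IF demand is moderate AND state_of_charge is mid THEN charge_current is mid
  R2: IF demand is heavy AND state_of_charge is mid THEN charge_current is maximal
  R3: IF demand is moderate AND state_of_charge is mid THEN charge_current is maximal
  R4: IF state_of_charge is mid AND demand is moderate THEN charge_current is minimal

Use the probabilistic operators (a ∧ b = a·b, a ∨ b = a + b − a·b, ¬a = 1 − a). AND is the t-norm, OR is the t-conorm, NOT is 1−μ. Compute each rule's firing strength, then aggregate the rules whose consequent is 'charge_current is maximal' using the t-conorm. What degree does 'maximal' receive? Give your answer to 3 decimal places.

R1: moderate=0.43, mid=0.69; AND[a·b] → w = 0.2967
R2: heavy=0.88, mid=0.69; AND[a·b] → w = 0.6072
R3: moderate=0.43, mid=0.69; AND[a·b] → w = 0.2967
R4: mid=0.69, moderate=0.43; AND[a·b] → w = 0.2967
Rules with consequent 'maximal': {R2, R3} → strengths 0.6072, 0.2967
Aggregate via t-conorm [a + b − a·b]: 0.7237

0.724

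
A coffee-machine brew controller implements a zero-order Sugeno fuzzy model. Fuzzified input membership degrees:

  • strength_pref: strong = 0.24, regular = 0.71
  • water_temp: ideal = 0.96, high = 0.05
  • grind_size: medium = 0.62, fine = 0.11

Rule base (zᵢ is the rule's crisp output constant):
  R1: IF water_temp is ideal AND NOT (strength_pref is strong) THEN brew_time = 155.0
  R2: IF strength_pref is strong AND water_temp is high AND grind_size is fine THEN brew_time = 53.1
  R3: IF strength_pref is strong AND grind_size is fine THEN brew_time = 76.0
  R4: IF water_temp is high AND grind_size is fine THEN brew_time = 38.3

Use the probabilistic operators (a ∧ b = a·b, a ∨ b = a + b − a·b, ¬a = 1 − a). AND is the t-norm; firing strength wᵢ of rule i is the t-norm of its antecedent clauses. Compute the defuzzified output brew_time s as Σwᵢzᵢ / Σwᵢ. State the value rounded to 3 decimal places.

R1 (z=155.0): ideal=0.96, ¬strong=1−0.24=0.76; AND[a·b] → w = 0.7296
R2 (z=53.1): strong=0.24, high=0.05, fine=0.11; AND[a·b] → w = 0.0013
R3 (z=76.0): strong=0.24, fine=0.11; AND[a·b] → w = 0.0264
R4 (z=38.3): high=0.05, fine=0.11; AND[a·b] → w = 0.0055
Weighted average = (0.7296·155.0 + 0.0013·53.1 + 0.0264·76.0 + 0.0055·38.3) / (0.7296 + 0.0013 + 0.0264 + 0.0055)
  = 115.3751 / 0.7628 = 151.248

151.248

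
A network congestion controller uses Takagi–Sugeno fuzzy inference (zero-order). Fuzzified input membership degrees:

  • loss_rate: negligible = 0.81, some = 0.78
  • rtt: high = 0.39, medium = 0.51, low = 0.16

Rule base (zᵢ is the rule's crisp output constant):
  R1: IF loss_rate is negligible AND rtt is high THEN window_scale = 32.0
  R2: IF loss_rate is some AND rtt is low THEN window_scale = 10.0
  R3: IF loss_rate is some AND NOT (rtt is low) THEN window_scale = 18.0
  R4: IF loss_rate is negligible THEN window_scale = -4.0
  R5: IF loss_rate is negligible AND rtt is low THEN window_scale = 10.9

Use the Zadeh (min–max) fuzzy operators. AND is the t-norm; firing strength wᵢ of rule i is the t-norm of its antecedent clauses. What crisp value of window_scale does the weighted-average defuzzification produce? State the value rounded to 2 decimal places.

R1 (z=32.0): negligible=0.81, high=0.39; AND[min(a, b)] → w = 0.39
R2 (z=10.0): some=0.78, low=0.16; AND[min(a, b)] → w = 0.16
R3 (z=18.0): some=0.78, ¬low=1−0.16=0.84; AND[min(a, b)] → w = 0.78
R4 (z=-4.0): negligible=0.81 → w = 0.81
R5 (z=10.9): negligible=0.81, low=0.16; AND[min(a, b)] → w = 0.16
Weighted average = (0.39·32.0 + 0.16·10.0 + 0.78·18.0 + 0.81·-4.0 + 0.16·10.9) / (0.39 + 0.16 + 0.78 + 0.81 + 0.16)
  = 26.6240 / 2.3000 = 11.58

11.58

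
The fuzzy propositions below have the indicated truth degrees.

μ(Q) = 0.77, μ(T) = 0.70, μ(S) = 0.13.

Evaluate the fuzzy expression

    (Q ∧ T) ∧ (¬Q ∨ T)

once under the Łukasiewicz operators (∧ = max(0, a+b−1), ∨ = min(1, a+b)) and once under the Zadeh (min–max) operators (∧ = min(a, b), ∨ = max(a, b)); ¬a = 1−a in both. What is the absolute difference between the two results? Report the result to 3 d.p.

0.300

Under Łukasiewicz:
  Q ∧ T = max(0, a+b−1) on (0.77, 0.70) = 0.47
  ¬Q = 1 − 0.77 = 0.23
  ¬Q ∨ T = min(1, a+b) on (0.23, 0.70) = 0.93
  (Q ∧ T) ∧ (¬Q ∨ T) = max(0, a+b−1) on (0.47, 0.93) = 0.40
  → value = 0.4000
Under Zadeh (min–max):
  Q ∧ T = min(a, b) on (0.77, 0.70) = 0.70
  ¬Q = 1 − 0.77 = 0.23
  ¬Q ∨ T = max(a, b) on (0.23, 0.70) = 0.70
  (Q ∧ T) ∧ (¬Q ∨ T) = min(a, b) on (0.70, 0.70) = 0.70
  → value = 0.7000
|0.4000 − 0.7000| = 0.300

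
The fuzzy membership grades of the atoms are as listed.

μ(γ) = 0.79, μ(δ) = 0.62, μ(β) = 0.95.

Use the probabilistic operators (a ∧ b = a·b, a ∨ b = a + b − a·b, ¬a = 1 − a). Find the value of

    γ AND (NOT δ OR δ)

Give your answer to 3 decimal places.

0.604

NOT δ = 1 − 0.6200 = 0.3800
NOT δ OR δ = a + b − a·b on (0.3800, 0.6200) = 0.7644
γ AND (NOT δ OR δ) = a·b on (0.7900, 0.7644) = 0.6039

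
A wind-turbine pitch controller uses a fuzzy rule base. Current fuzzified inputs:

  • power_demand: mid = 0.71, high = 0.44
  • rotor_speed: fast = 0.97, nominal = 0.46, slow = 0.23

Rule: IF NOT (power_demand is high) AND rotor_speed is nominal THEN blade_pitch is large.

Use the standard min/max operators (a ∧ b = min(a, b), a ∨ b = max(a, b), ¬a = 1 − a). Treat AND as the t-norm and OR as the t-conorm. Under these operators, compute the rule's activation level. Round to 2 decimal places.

firing strength: ¬high=1−0.44=0.56, nominal=0.46; AND[min(a, b)] → w = 0.46

0.46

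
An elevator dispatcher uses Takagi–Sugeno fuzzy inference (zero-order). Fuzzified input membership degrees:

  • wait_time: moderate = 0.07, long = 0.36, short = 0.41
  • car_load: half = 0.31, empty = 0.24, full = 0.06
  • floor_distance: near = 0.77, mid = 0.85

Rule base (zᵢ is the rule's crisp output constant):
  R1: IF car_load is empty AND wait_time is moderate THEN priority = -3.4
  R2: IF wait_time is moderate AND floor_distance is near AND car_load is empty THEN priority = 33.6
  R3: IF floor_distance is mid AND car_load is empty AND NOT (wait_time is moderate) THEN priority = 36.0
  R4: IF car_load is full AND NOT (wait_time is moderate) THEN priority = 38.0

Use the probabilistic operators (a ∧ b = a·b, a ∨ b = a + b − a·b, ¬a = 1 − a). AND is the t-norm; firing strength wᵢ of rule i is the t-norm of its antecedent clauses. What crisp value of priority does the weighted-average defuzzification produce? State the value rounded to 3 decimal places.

33.888

R1 (z=-3.4): empty=0.24, moderate=0.07; AND[a·b] → w = 0.0168
R2 (z=33.6): moderate=0.07, near=0.77, empty=0.24; AND[a·b] → w = 0.0129
R3 (z=36.0): mid=0.85, empty=0.24, ¬moderate=1−0.07=0.93; AND[a·b] → w = 0.1897
R4 (z=38.0): full=0.06, ¬moderate=1−0.07=0.93; AND[a·b] → w = 0.0558
Weighted average = (0.0168·-3.4 + 0.0129·33.6 + 0.1897·36.0 + 0.0558·38.0) / (0.0168 + 0.0129 + 0.1897 + 0.0558)
  = 9.3278 / 0.2753 = 33.888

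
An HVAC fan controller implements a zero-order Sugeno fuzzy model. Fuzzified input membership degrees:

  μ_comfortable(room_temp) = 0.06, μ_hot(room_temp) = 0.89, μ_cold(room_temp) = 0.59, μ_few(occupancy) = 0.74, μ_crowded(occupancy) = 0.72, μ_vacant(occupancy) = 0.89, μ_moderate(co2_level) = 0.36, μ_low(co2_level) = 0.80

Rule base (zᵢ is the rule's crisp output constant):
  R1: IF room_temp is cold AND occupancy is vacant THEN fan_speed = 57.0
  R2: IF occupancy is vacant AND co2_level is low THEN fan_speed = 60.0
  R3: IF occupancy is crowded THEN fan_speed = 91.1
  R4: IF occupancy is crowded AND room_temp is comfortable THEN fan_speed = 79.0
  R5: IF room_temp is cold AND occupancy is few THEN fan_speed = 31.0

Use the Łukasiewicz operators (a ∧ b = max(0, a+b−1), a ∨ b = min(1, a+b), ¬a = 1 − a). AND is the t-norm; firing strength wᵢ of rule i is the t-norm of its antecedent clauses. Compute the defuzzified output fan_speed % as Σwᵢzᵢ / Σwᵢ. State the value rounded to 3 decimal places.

65.127

R1 (z=57.0): cold=0.59, vacant=0.89; AND[max(0, a+b−1)] → w = 0.48
R2 (z=60.0): vacant=0.89, low=0.80; AND[max(0, a+b−1)] → w = 0.69
R3 (z=91.1): crowded=0.72 → w = 0.72
R4 (z=79.0): crowded=0.72, comfortable=0.06; AND[max(0, a+b−1)] → w = 0.00
R5 (z=31.0): cold=0.59, few=0.74; AND[max(0, a+b−1)] → w = 0.33
Weighted average = (0.48·57.0 + 0.69·60.0 + 0.72·91.1 + 0.00·79.0 + 0.33·31.0) / (0.48 + 0.69 + 0.72 + 0.00 + 0.33)
  = 144.5820 / 2.2200 = 65.127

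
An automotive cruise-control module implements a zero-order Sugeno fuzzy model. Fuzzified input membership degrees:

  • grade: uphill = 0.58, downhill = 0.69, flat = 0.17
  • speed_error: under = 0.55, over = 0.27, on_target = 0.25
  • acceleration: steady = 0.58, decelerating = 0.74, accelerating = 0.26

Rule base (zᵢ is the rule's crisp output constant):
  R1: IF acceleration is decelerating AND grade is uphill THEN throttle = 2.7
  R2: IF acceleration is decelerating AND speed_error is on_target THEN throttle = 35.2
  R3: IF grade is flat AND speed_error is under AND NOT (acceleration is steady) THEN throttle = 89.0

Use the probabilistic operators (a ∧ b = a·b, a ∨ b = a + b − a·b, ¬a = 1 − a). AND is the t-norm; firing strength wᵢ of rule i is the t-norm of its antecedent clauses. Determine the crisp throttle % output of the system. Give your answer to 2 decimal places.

R1 (z=2.7): decelerating=0.74, uphill=0.58; AND[a·b] → w = 0.4292
R2 (z=35.2): decelerating=0.74, on_target=0.25; AND[a·b] → w = 0.1850
R3 (z=89.0): flat=0.17, under=0.55, ¬steady=1−0.58=0.42; AND[a·b] → w = 0.0393
Weighted average = (0.4292·2.7 + 0.1850·35.2 + 0.0393·89.0) / (0.4292 + 0.1850 + 0.0393)
  = 11.1659 / 0.6535 = 17.09

17.09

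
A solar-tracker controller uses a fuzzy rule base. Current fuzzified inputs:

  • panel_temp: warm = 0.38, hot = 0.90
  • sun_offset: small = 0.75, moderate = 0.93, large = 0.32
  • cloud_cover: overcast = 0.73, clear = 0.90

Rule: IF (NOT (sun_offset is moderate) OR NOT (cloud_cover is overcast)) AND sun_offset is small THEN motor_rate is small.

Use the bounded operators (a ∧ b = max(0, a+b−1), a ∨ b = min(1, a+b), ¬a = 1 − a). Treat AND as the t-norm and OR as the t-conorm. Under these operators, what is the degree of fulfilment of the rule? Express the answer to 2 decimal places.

0.09

firing strength: (¬moderate=1−0.93=0.07 OR ¬overcast=1−0.73=0.27) = 0.34; AND[max(0, a+b−1)] with small=0.75 → w = 0.09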